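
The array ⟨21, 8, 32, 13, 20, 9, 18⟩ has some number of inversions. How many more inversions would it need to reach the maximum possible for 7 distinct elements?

9 inversions short

Maximum inversions for 7 distinct elements is C(7, 2) = 7·6/2 = 21.
Current inversions — for each element, count later smaller elements:
21: 5
8: 0
32: 4
13: 1
20: 2
9: 0
18: 0
Current total: 5 + 0 + 4 + 1 + 2 + 0 + 0 = 12
Shortfall: 21 − 12 = 9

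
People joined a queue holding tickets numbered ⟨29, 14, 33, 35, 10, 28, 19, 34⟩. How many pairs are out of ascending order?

Element-by-element contributions:
29 → 14, 10, 28, 19 → 4
14 → 10 → 1
33 → 10, 28, 19 → 3
35 → 10, 28, 19, 34 → 4
10 → none → 0
28 → 19 → 1
19 → none → 0
34 → none → 0
Sum: 4 + 1 + 3 + 4 + 0 + 1 + 0 + 0 = 13

13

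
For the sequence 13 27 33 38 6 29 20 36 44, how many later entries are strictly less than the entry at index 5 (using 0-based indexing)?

The element at index 5 is 29.
Elements after it: 20, 36, 44
Those smaller than 29: 20

1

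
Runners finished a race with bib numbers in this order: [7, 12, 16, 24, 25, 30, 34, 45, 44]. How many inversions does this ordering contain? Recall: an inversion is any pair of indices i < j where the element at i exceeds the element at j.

There is 1 inversion.

Sweep left to right; for each value list the smaller values that follow it:
7: 0
12: 0
16: 0
24: 0
25: 0
30: 0
34: 0
45: 1
44: 0
Sum: 0 + 0 + 0 + 0 + 0 + 0 + 0 + 1 + 0 = 1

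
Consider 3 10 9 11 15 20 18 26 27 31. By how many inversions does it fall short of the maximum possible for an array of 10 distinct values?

Maximum inversions for 10 distinct elements is C(10, 2) = 10·9/2 = 45.
Current inversions — for each element, count later smaller elements:
3: 0
10: 1
9: 0
11: 0
15: 0
20: 1
18: 0
26: 0
27: 0
31: 0
Current total: 0 + 1 + 0 + 0 + 0 + 1 + 0 + 0 + 0 + 0 = 2
Shortfall: 45 − 2 = 43

43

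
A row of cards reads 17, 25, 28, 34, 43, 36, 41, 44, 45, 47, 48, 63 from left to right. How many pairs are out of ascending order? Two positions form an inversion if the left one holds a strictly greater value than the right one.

2

Count, for each position, how many later elements it exceeds:
17 → none → 0
25 → none → 0
28 → none → 0
34 → none → 0
43 → 36, 41 → 2
36 → none → 0
41 → none → 0
44 → none → 0
45 → none → 0
47 → none → 0
48 → none → 0
63 → none → 0
Sum: 0 + 0 + 0 + 0 + 2 + 0 + 0 + 0 + 0 + 0 + 0 + 0 = 2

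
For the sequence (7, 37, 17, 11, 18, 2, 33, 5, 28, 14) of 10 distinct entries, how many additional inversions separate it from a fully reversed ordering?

22

Maximum inversions for 10 distinct elements is C(10, 2) = 10·9/2 = 45.
Current inversions — for each element, count later smaller elements:
7: 2
37: 8
17: 4
11: 2
18: 3
2: 0
33: 3
5: 0
28: 1
14: 0
Current total: 2 + 8 + 4 + 2 + 3 + 0 + 3 + 0 + 1 + 0 = 23
Shortfall: 45 − 23 = 22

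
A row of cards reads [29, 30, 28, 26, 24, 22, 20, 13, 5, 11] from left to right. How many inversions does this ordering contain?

For each element, count later entries that are smaller:
29 → 28, 26, 24, 22, 20, 13, 5, 11 → 8
30 → 28, 26, 24, 22, 20, 13, 5, 11 → 8
28 → 26, 24, 22, 20, 13, 5, 11 → 7
26 → 24, 22, 20, 13, 5, 11 → 6
24 → 22, 20, 13, 5, 11 → 5
22 → 20, 13, 5, 11 → 4
20 → 13, 5, 11 → 3
13 → 5, 11 → 2
5 → none → 0
11 → none → 0
Sum: 8 + 8 + 7 + 6 + 5 + 4 + 3 + 2 + 0 + 0 = 43

43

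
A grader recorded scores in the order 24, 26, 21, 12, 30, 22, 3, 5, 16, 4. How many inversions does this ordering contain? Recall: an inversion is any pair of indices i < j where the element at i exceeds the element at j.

33 inversions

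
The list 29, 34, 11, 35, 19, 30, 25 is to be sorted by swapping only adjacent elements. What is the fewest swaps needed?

Minimum adjacent swaps = number of inversions (each swap of adjacent out-of-order elements removes one inversion and no swap can remove more).
Count inversions — for each element, later elements that are smaller:
29: 11, 19, 25 → 3
34: 11, 19, 30, 25 → 4
11: none → 0
35: 19, 30, 25 → 3
19: none → 0
30: 25 → 1
25: none → 0
Total inversions: 3 + 4 + 0 + 3 + 0 + 1 + 0 = 11

There are 11 swaps.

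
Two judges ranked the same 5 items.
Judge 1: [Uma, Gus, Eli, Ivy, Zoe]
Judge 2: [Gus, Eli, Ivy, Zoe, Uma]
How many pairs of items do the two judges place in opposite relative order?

There are 4 discordant pairs.

Assign each item its position (1..5) in the first ordering, then rewrite the second ordering as that position sequence:
positions: Uma→1, Gus→2, Eli→3, Ivy→4, Zoe→5
second ordering as positions: [2, 3, 4, 5, 1]
Discordant pairs = inversions in this position sequence.
2: 1 → 1
3: 1 → 1
4: 1 → 1
5: 1 → 1
1: 0
Total: 1 + 1 + 1 + 1 + 0 = 4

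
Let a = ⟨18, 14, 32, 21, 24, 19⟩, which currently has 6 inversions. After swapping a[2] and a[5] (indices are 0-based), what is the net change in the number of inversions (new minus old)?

-5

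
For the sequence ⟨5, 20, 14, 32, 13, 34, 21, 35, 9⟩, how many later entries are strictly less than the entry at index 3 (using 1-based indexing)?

2 such elements

The element at index 3 is 14.
Elements after it: 32, 13, 34, 21, 35, 9
Those smaller than 14: 13, 9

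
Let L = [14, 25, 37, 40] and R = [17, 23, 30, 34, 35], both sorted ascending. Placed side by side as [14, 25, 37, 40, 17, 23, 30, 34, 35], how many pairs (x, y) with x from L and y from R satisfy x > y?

Take each right-half value and tally the left-half values above it:
r = 17: 25, 37, 40 → 3
r = 23: 25, 37, 40 → 3
r = 30: 37, 40 → 2
r = 34: 37, 40 → 2
r = 35: 37, 40 → 2
Cross-inversions: 3 + 3 + 2 + 2 + 2 = 12

12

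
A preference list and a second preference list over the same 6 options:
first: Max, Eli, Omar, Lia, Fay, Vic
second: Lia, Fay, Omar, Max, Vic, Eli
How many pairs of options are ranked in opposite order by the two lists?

9 pairs

Assign each item its position (1..6) in the first ordering, then rewrite the second ordering as that position sequence:
positions: Max→1, Eli→2, Omar→3, Lia→4, Fay→5, Vic→6
second ordering as positions: [4, 5, 3, 1, 6, 2]
Discordant pairs = inversions in this position sequence.
4: 3, 1, 2 → 3
5: 3, 1, 2 → 3
3: 1, 2 → 2
1: 0
6: 2 → 1
2: 0
Total: 3 + 3 + 2 + 0 + 1 + 0 = 9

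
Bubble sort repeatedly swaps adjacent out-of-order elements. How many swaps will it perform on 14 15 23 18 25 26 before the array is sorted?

Each adjacent swap fixes exactly one inversion, so the minimum swap count equals the number of inversions.
Count inversions — for each element, later elements that are smaller:
14: none → 0
15: none → 0
23: 18 → 1
18: none → 0
25: none → 0
26: none → 0
Total inversions: 0 + 0 + 1 + 0 + 0 + 0 = 1

1 swap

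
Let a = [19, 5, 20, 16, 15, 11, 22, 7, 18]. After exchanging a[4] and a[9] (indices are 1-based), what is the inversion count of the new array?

20 inversions

Positions 4 and 9 hold 16 and 18; after swapping, the array is [19, 5, 20, 18, 15, 11, 22, 7, 16].
For each element, count later entries that are smaller:
19 → 5, 18, 15, 11, 7, 16 → 6
5 → none → 0
20 → 18, 15, 11, 7, 16 → 5
18 → 15, 11, 7, 16 → 4
15 → 11, 7 → 2
11 → 7 → 1
22 → 7, 16 → 2
7 → none → 0
16 → none → 0
Sum: 6 + 0 + 5 + 4 + 2 + 1 + 2 + 0 + 0 = 20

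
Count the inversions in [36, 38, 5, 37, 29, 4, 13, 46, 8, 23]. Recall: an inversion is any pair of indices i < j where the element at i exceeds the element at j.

26

Sweep left to right; for each value list the smaller values that follow it:
36: 6
38: 7
5: 1
37: 5
29: 4
4: 0
13: 1
46: 2
8: 0
23: 0
Sum: 6 + 7 + 1 + 5 + 4 + 0 + 1 + 2 + 0 + 0 = 26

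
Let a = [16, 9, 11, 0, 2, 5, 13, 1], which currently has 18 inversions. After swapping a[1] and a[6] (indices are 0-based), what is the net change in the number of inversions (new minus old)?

+3

Positions 1 and 6 hold 9 and 13; after swapping, the array is [16, 13, 11, 0, 2, 5, 9, 1].
Element-by-element contributions:
16: 7
13: 6
11: 5
0: 0
2: 1
5: 1
9: 1
1: 0
Sum: 7 + 6 + 5 + 0 + 1 + 1 + 1 + 0 = 21
Change: 21 − 18 = +3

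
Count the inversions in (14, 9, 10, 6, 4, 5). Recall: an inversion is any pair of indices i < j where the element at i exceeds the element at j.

Count, for each position, how many later elements it exceeds:
14: 5
9: 3
10: 3
6: 2
4: 0
5: 0
Sum: 5 + 3 + 3 + 2 + 0 + 0 = 13

13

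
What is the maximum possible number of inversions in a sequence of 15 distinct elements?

A reversed (strictly descending) arrangement makes every pair an inversion, giving C(15, 2) inversions.
C(15, 2) = 15·14/2 = 105

105 inversions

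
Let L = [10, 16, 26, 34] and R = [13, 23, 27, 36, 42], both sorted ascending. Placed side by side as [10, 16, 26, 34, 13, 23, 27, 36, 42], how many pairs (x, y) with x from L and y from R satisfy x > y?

6 split inversions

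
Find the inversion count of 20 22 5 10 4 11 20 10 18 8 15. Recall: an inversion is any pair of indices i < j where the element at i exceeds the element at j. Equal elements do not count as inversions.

For each element, count later entries that are smaller:
20: 8
22: 9
5: 1
10: 2
4: 0
11: 2
20: 4
10: 1
18: 2
8: 0
15: 0
Sum: 8 + 9 + 1 + 2 + 0 + 2 + 4 + 1 + 2 + 0 + 0 = 29

Inversions: 29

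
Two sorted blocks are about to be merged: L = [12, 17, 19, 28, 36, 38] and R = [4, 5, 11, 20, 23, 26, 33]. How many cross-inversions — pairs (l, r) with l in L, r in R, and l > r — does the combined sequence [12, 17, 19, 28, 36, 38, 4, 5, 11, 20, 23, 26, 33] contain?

Take each right-half value and tally the left-half values above it:
r = 4: 12, 17, 19, 28, 36, 38 → 6
r = 5: 12, 17, 19, 28, 36, 38 → 6
r = 11: 12, 17, 19, 28, 36, 38 → 6
r = 20: 28, 36, 38 → 3
r = 23: 28, 36, 38 → 3
r = 26: 28, 36, 38 → 3
r = 33: 36, 38 → 2
Cross-inversions: 6 + 6 + 6 + 3 + 3 + 3 + 2 = 29

There are 29 cross-inversions.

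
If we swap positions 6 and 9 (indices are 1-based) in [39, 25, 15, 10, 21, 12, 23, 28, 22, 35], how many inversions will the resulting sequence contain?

21

Positions 6 and 9 hold 12 and 22; after swapping, the array is [39, 25, 15, 10, 21, 22, 23, 28, 12, 35].
Count, for each position, how many later elements it exceeds:
39 → 25, 15, 10, 21, 22, 23, 28, 12, 35 → 9
25 → 15, 10, 21, 22, 23, 12 → 6
15 → 10, 12 → 2
10 → none → 0
21 → 12 → 1
22 → 12 → 1
23 → 12 → 1
28 → 12 → 1
12 → none → 0
35 → none → 0
Sum: 9 + 6 + 2 + 0 + 1 + 1 + 1 + 1 + 0 + 0 = 21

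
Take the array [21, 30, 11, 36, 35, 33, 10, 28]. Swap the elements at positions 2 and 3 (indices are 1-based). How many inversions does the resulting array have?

14 inversions

Positions 2 and 3 hold 30 and 11; after swapping, the array is [21, 11, 30, 36, 35, 33, 10, 28].
Element-by-element contributions:
21: 2
11: 1
30: 2
36: 4
35: 3
33: 2
10: 0
28: 0
Sum: 2 + 1 + 2 + 4 + 3 + 2 + 0 + 0 = 14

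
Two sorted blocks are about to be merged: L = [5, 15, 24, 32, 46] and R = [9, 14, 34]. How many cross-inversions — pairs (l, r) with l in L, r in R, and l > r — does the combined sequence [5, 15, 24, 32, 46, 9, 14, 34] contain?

Take each right-half value and tally the left-half values above it:
r = 9: 15, 24, 32, 46 → 4
r = 14: 15, 24, 32, 46 → 4
r = 34: 46 → 1
Cross-inversions: 4 + 4 + 1 = 9

9 split inversions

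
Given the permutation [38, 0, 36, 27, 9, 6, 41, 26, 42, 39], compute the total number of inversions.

17 out-of-order pairs

Element-by-element contributions:
38 → 0, 36, 27, 9, 6, 26 → 6
0 → none → 0
36 → 27, 9, 6, 26 → 4
27 → 9, 6, 26 → 3
9 → 6 → 1
6 → none → 0
41 → 26, 39 → 2
26 → none → 0
42 → 39 → 1
39 → none → 0
Sum: 6 + 0 + 4 + 3 + 1 + 0 + 2 + 0 + 1 + 0 = 17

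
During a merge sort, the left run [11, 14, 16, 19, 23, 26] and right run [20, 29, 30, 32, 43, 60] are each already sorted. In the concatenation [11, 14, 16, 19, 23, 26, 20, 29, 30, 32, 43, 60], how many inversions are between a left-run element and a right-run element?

2

Count, for every r in R, how many entries of L exceed r:
r = 20: 23, 26 → 2
r = 29: none → 0
r = 30: none → 0
r = 32: none → 0
r = 43: none → 0
r = 60: none → 0
Cross-inversions: 2 + 0 + 0 + 0 + 0 + 0 = 2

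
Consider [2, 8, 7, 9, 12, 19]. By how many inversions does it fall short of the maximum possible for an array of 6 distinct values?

14 inversions short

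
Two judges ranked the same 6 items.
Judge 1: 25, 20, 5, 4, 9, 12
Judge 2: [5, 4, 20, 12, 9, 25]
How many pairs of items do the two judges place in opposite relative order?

There are 8 discordant pairs.

Assign each item its position (1..6) in the first ordering, then rewrite the second ordering as that position sequence:
positions: 25→1, 20→2, 5→3, 4→4, 9→5, 12→6
second ordering as positions: [3, 4, 2, 6, 5, 1]
Discordant pairs = inversions in this position sequence.
3: 2, 1 → 2
4: 2, 1 → 2
2: 1 → 1
6: 5, 1 → 2
5: 1 → 1
1: 0
Total: 2 + 2 + 1 + 2 + 1 + 0 = 8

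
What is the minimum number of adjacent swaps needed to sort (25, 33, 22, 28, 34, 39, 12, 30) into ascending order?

12 adjacent swaps

The minimum number of adjacent swaps to sort an array equals its inversion count, since every such swap removes exactly one inversion.
Count inversions — for each element, later elements that are smaller:
25: 22, 12 → 2
33: 22, 28, 12, 30 → 4
22: 12 → 1
28: 12 → 1
34: 12, 30 → 2
39: 12, 30 → 2
12: none → 0
30: none → 0
Total inversions: 2 + 4 + 1 + 1 + 2 + 2 + 0 + 0 = 12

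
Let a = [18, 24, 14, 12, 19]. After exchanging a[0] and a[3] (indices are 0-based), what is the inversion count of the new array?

Positions 0 and 3 hold 18 and 12; after swapping, the array is [12, 24, 14, 18, 19].
Count, for each position, how many later elements it exceeds:
12 → none → 0
24 → 14, 18, 19 → 3
14 → none → 0
18 → none → 0
19 → none → 0
Sum: 0 + 3 + 0 + 0 + 0 = 3

3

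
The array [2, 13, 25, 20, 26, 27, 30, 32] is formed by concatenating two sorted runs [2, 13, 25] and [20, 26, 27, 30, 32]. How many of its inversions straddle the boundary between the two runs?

For each element r of the right run, count left-run elements greater than r:
r = 20: 25 → 1
r = 26: none → 0
r = 27: none → 0
r = 30: none → 0
r = 32: none → 0
Cross-inversions: 1 + 0 + 0 + 0 + 0 = 1

1 cross-inversion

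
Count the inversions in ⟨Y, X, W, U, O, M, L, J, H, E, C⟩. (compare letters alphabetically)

For each element, count later entries that are smaller:
Y → X, W, U, O, M, L, J, H, E, C → 10
X → W, U, O, M, L, J, H, E, C → 9
W → U, O, M, L, J, H, E, C → 8
U → O, M, L, J, H, E, C → 7
O → M, L, J, H, E, C → 6
M → L, J, H, E, C → 5
L → J, H, E, C → 4
J → H, E, C → 3
H → E, C → 2
E → C → 1
C → none → 0
Sum: 10 + 9 + 8 + 7 + 6 + 5 + 4 + 3 + 2 + 1 + 0 = 55

55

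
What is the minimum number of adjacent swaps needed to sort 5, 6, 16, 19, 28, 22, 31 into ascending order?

1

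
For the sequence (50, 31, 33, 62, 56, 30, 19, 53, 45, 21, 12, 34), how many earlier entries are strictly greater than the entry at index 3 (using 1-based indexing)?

1

The element at index 3 is 33.
Elements before it: 50, 31
Those larger than 33: 50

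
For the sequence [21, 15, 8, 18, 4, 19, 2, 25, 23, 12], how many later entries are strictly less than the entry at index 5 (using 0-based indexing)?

The element at index 5 is 19.
Elements after it: 2, 25, 23, 12
Those smaller than 19: 2, 12

2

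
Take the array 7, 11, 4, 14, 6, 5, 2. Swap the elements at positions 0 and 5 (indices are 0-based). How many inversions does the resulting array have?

Positions 0 and 5 hold 7 and 5; after swapping, the array is [5, 11, 4, 14, 6, 7, 2].
Sweep left to right; for each value list the smaller values that follow it:
5 → 4, 2 → 2
11 → 4, 6, 7, 2 → 4
4 → 2 → 1
14 → 6, 7, 2 → 3
6 → 2 → 1
7 → 2 → 1
2 → none → 0
Sum: 2 + 4 + 1 + 3 + 1 + 1 + 0 = 12

12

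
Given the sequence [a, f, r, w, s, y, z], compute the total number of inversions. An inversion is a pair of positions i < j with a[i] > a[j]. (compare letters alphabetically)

1

Listing every pair i<j with a[i]>a[j] (using 1-based positions):
(4,5): w > s
That's 1 pair.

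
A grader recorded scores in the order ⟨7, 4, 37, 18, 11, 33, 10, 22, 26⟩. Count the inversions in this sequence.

For each element, count later entries that are smaller:
7: 1
4: 0
37: 6
18: 2
11: 1
33: 3
10: 0
22: 0
26: 0
Sum: 1 + 0 + 6 + 2 + 1 + 3 + 0 + 0 + 0 = 13

13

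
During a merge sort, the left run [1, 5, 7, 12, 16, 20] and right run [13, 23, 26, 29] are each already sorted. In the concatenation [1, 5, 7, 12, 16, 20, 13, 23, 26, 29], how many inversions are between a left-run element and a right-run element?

Count, for every r in R, how many entries of L exceed r:
r = 13: 16, 20 → 2
r = 23: none → 0
r = 26: none → 0
r = 29: none → 0
Cross-inversions: 2 + 0 + 0 + 0 = 2

2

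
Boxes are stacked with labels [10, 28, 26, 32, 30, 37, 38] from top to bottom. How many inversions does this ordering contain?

2

Inversion pairs (indices are 1-based):
(2,3): 28 > 26
(4,5): 32 > 30
That's 2 pairs.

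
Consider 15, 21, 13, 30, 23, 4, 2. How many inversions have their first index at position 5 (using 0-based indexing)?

1

The element at index 5 is 4.
Elements after it: 2
Those smaller than 4: 2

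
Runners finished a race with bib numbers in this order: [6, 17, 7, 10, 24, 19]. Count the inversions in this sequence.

Listing every pair i<j with a[i]>a[j] (using 1-based positions):
(2,3): 17 > 7
(2,4): 17 > 10
(5,6): 24 > 19
That's 3 pairs.

3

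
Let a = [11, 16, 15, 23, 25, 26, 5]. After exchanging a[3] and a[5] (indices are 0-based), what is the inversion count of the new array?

10

Positions 3 and 5 hold 23 and 26; after swapping, the array is [11, 16, 15, 26, 25, 23, 5].
Element-by-element contributions:
11: 1
16: 2
15: 1
26: 3
25: 2
23: 1
5: 0
Sum: 1 + 2 + 1 + 3 + 2 + 1 + 0 = 10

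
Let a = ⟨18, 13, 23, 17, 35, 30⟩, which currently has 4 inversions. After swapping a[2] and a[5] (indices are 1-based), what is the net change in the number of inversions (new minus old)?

Positions 2 and 5 hold 13 and 35; after swapping, the array is [18, 35, 23, 17, 13, 30].
Sweep left to right; for each value list the smaller values that follow it:
18 → 17, 13 → 2
35 → 23, 17, 13, 30 → 4
23 → 17, 13 → 2
17 → 13 → 1
13 → none → 0
30 → none → 0
Sum: 2 + 4 + 2 + 1 + 0 + 0 = 9
Change: 9 − 4 = +5

+5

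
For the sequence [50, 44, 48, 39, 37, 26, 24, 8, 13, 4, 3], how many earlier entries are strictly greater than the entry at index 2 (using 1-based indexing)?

1 such element

The element at index 2 is 44.
Elements before it: 50
Those larger than 44: 50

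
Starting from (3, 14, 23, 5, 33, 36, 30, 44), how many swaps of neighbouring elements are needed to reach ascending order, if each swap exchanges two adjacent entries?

There are 4 swaps.

Each adjacent swap fixes exactly one inversion, so the minimum swap count equals the number of inversions.
Count inversions — for each element, later elements that are smaller:
3: none → 0
14: 5 → 1
23: 5 → 1
5: none → 0
33: 30 → 1
36: 30 → 1
30: none → 0
44: none → 0
Total inversions: 0 + 1 + 1 + 0 + 1 + 1 + 0 + 0 = 4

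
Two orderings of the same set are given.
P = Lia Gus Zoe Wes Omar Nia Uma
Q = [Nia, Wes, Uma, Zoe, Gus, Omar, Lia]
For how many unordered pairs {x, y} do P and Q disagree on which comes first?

Assign each item its position (1..7) in the first ordering, then rewrite the second ordering as that position sequence:
positions: Lia→1, Gus→2, Zoe→3, Wes→4, Omar→5, Nia→6, Uma→7
second ordering as positions: [6, 4, 7, 3, 2, 5, 1]
Discordant pairs = inversions in this position sequence.
6: 4, 3, 2, 5, 1 → 5
4: 3, 2, 1 → 3
7: 3, 2, 5, 1 → 4
3: 2, 1 → 2
2: 1 → 1
5: 1 → 1
1: 0
Total: 5 + 3 + 4 + 2 + 1 + 1 + 0 = 16

16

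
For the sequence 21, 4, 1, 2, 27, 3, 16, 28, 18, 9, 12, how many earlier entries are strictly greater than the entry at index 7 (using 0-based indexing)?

0 such elements

The element at index 7 is 28.
Elements before it: 21, 4, 1, 2, 27, 3, 16
None of them are larger than 28.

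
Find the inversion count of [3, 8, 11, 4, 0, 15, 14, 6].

There are 11 inversions.

Sweep left to right; for each value list the smaller values that follow it:
3: 1
8: 3
11: 3
4: 1
0: 0
15: 2
14: 1
6: 0
Sum: 1 + 3 + 3 + 1 + 0 + 2 + 1 + 0 = 11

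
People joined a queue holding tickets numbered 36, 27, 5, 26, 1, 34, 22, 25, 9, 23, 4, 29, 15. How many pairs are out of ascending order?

48

Count, for each position, how many later elements it exceeds:
36 → 27, 5, 26, 1, 34, 22, 25, 9, 23, 4, 29, 15 → 12
27 → 5, 26, 1, 22, 25, 9, 23, 4, 15 → 9
5 → 1, 4 → 2
26 → 1, 22, 25, 9, 23, 4, 15 → 7
1 → none → 0
34 → 22, 25, 9, 23, 4, 29, 15 → 7
22 → 9, 4, 15 → 3
25 → 9, 23, 4, 15 → 4
9 → 4 → 1
23 → 4, 15 → 2
4 → none → 0
29 → 15 → 1
15 → none → 0
Sum: 12 + 9 + 2 + 7 + 0 + 7 + 3 + 4 + 1 + 2 + 0 + 1 + 0 = 48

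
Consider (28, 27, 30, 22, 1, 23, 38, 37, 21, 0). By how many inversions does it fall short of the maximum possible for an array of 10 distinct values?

17

Maximum inversions for 10 distinct elements is C(10, 2) = 10·9/2 = 45.
Current inversions — for each element, count later smaller elements:
28: 6
27: 5
30: 5
22: 3
1: 1
23: 2
38: 3
37: 2
21: 1
0: 0
Current total: 6 + 5 + 5 + 3 + 1 + 2 + 3 + 2 + 1 + 0 = 28
Shortfall: 45 − 28 = 17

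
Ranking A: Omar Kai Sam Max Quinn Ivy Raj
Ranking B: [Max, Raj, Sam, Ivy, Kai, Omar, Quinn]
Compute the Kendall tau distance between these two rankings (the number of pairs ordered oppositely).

Assign each item its position (1..7) in the first ordering, then rewrite the second ordering as that position sequence:
positions: Omar→1, Kai→2, Sam→3, Max→4, Quinn→5, Ivy→6, Raj→7
second ordering as positions: [4, 7, 3, 6, 2, 1, 5]
Discordant pairs = inversions in this position sequence.
4: 3, 2, 1 → 3
7: 3, 6, 2, 1, 5 → 5
3: 2, 1 → 2
6: 2, 1, 5 → 3
2: 1 → 1
1: 0
5: 0
Total: 3 + 5 + 2 + 3 + 1 + 0 + 0 = 14

Discordant pairs: 14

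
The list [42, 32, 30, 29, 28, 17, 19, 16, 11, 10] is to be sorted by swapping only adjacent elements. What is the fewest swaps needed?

44 adjacent swaps

The minimum number of adjacent swaps to sort an array equals its inversion count, since every such swap removes exactly one inversion.
Count inversions — for each element, later elements that are smaller:
42: 32, 30, 29, 28, 17, 19, 16, 11, 10 → 9
32: 30, 29, 28, 17, 19, 16, 11, 10 → 8
30: 29, 28, 17, 19, 16, 11, 10 → 7
29: 28, 17, 19, 16, 11, 10 → 6
28: 17, 19, 16, 11, 10 → 5
17: 16, 11, 10 → 3
19: 16, 11, 10 → 3
16: 11, 10 → 2
11: 10 → 1
10: none → 0
Total inversions: 9 + 8 + 7 + 6 + 5 + 3 + 3 + 2 + 1 + 0 = 44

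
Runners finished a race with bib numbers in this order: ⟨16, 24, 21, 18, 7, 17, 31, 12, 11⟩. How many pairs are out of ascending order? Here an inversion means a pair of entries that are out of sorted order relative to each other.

Count, for each position, how many later elements it exceeds:
16 → 7, 12, 11 → 3
24 → 21, 18, 7, 17, 12, 11 → 6
21 → 18, 7, 17, 12, 11 → 5
18 → 7, 17, 12, 11 → 4
7 → none → 0
17 → 12, 11 → 2
31 → 12, 11 → 2
12 → 11 → 1
11 → none → 0
Sum: 3 + 6 + 5 + 4 + 0 + 2 + 2 + 1 + 0 = 23

Inversions: 23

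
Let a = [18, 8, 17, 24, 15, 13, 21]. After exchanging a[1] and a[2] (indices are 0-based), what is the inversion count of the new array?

11 inversions

Positions 1 and 2 hold 8 and 17; after swapping, the array is [18, 17, 8, 24, 15, 13, 21].
For each element, count later entries that are smaller:
18 → 17, 8, 15, 13 → 4
17 → 8, 15, 13 → 3
8 → none → 0
24 → 15, 13, 21 → 3
15 → 13 → 1
13 → none → 0
21 → none → 0
Sum: 4 + 3 + 0 + 3 + 1 + 0 + 0 = 11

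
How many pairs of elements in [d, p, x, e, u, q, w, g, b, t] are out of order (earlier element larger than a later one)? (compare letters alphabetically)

Sweep left to right; for each value list the smaller values that follow it:
d: 1
p: 3
x: 7
e: 1
u: 4
q: 2
w: 3
g: 1
b: 0
t: 0
Sum: 1 + 3 + 7 + 1 + 4 + 2 + 3 + 1 + 0 + 0 = 22

There are 22 out-of-order pairs.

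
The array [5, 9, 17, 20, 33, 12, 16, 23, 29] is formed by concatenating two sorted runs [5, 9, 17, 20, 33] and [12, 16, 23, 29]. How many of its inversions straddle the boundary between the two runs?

8 cross-inversions

Count, for every r in R, how many entries of L exceed r:
r = 12: 17, 20, 33 → 3
r = 16: 17, 20, 33 → 3
r = 23: 33 → 1
r = 29: 33 → 1
Cross-inversions: 3 + 3 + 1 + 1 = 8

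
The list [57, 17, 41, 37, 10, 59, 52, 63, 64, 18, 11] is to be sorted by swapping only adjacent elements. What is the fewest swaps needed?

26

Minimum adjacent swaps = number of inversions (each swap of adjacent out-of-order elements removes one inversion and no swap can remove more).
Count inversions — for each element, later elements that are smaller:
57: 17, 41, 37, 10, 52, 18, 11 → 7
17: 10, 11 → 2
41: 37, 10, 18, 11 → 4
37: 10, 18, 11 → 3
10: none → 0
59: 52, 18, 11 → 3
52: 18, 11 → 2
63: 18, 11 → 2
64: 18, 11 → 2
18: 11 → 1
11: none → 0
Total inversions: 7 + 2 + 4 + 3 + 0 + 3 + 2 + 2 + 2 + 1 + 0 = 26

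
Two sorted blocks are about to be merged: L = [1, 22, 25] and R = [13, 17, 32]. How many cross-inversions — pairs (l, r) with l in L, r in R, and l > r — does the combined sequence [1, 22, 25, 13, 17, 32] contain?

Take each right-half value and tally the left-half values above it:
r = 13: 22, 25 → 2
r = 17: 22, 25 → 2
r = 32: none → 0
Cross-inversions: 2 + 2 + 0 = 4

4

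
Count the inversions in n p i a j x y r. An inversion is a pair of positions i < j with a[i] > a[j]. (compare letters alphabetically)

9 out-of-order pairs

Count, for each position, how many later elements it exceeds:
n: 3
p: 3
i: 1
a: 0
j: 0
x: 1
y: 1
r: 0
Sum: 3 + 3 + 1 + 0 + 0 + 1 + 1 + 0 = 9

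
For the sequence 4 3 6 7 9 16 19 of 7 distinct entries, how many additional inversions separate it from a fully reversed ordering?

Maximum inversions for 7 distinct elements is C(7, 2) = 7·6/2 = 21.
Current inversions — for each element, count later smaller elements:
4: 1
3: 0
6: 0
7: 0
9: 0
16: 0
19: 0
Current total: 1 + 0 + 0 + 0 + 0 + 0 + 0 = 1
Shortfall: 21 − 1 = 20

20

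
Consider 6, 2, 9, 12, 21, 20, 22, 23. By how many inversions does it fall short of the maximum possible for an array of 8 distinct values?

26

Maximum inversions for 8 distinct elements is C(8, 2) = 8·7/2 = 28.
Current inversions — for each element, count later smaller elements:
6: 1
2: 0
9: 0
12: 0
21: 1
20: 0
22: 0
23: 0
Current total: 1 + 0 + 0 + 0 + 1 + 0 + 0 + 0 = 2
Shortfall: 28 − 2 = 26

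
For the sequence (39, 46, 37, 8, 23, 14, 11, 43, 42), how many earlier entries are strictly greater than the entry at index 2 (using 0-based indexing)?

The element at index 2 is 37.
Elements before it: 39, 46
Those larger than 37: 39, 46

2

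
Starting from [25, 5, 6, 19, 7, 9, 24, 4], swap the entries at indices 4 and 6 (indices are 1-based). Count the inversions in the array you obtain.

Positions 4 and 6 hold 19 and 9; after swapping, the array is [25, 5, 6, 9, 7, 19, 24, 4].
For each element, count later entries that are smaller:
25: 7
5: 1
6: 1
9: 2
7: 1
19: 1
24: 1
4: 0
Sum: 7 + 1 + 1 + 2 + 1 + 1 + 1 + 0 = 14

14 inversions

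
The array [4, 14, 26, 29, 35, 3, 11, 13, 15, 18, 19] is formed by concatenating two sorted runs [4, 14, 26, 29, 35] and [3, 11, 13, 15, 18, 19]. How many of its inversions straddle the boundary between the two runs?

There are 22 split inversions.

Take each right-half value and tally the left-half values above it:
r = 3: 4, 14, 26, 29, 35 → 5
r = 11: 14, 26, 29, 35 → 4
r = 13: 14, 26, 29, 35 → 4
r = 15: 26, 29, 35 → 3
r = 18: 26, 29, 35 → 3
r = 19: 26, 29, 35 → 3
Cross-inversions: 5 + 4 + 4 + 3 + 3 + 3 = 22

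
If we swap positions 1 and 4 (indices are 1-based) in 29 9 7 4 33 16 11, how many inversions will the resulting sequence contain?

Positions 1 and 4 hold 29 and 4; after swapping, the array is [4, 9, 7, 29, 33, 16, 11].
For each element, count later entries that are smaller:
4 → none → 0
9 → 7 → 1
7 → none → 0
29 → 16, 11 → 2
33 → 16, 11 → 2
16 → 11 → 1
11 → none → 0
Sum: 0 + 1 + 0 + 2 + 2 + 1 + 0 = 6

6 inversions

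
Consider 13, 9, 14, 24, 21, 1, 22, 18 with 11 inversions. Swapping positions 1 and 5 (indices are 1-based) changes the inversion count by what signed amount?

Positions 1 and 5 hold 13 and 21; after swapping, the array is [21, 9, 14, 24, 13, 1, 22, 18].
Element-by-element contributions:
21 → 9, 14, 13, 1, 18 → 5
9 → 1 → 1
14 → 13, 1 → 2
24 → 13, 1, 22, 18 → 4
13 → 1 → 1
1 → none → 0
22 → 18 → 1
18 → none → 0
Sum: 5 + 1 + 2 + 4 + 1 + 0 + 1 + 0 = 14
Change: 14 − 11 = +3

+3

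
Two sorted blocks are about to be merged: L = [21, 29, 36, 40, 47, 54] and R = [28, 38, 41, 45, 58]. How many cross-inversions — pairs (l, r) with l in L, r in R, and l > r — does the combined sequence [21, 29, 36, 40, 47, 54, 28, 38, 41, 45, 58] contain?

For each element r of the right run, count left-run elements greater than r:
r = 28: 29, 36, 40, 47, 54 → 5
r = 38: 40, 47, 54 → 3
r = 41: 47, 54 → 2
r = 45: 47, 54 → 2
r = 58: none → 0
Cross-inversions: 5 + 3 + 2 + 2 + 0 = 12

There are 12 split inversions.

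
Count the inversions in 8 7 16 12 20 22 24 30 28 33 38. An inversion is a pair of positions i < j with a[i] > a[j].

3

Count, for each position, how many later elements it exceeds:
8 → 7 → 1
7 → none → 0
16 → 12 → 1
12 → none → 0
20 → none → 0
22 → none → 0
24 → none → 0
30 → 28 → 1
28 → none → 0
33 → none → 0
38 → none → 0
Sum: 1 + 0 + 1 + 0 + 0 + 0 + 0 + 1 + 0 + 0 + 0 = 3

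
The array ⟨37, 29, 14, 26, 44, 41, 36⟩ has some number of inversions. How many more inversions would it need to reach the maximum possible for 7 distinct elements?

12 inversions short

Maximum inversions for 7 distinct elements is C(7, 2) = 7·6/2 = 21.
Current inversions — for each element, count later smaller elements:
37: 4
29: 2
14: 0
26: 0
44: 2
41: 1
36: 0
Current total: 4 + 2 + 0 + 0 + 2 + 1 + 0 = 9
Shortfall: 21 − 9 = 12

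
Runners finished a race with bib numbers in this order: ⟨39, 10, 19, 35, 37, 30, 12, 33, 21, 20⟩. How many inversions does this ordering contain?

There are 26 inversions.

Count, for each position, how many later elements it exceeds:
39: 9
10: 0
19: 1
35: 5
37: 5
30: 3
12: 0
33: 2
21: 1
20: 0
Sum: 9 + 0 + 1 + 5 + 5 + 3 + 0 + 2 + 1 + 0 = 26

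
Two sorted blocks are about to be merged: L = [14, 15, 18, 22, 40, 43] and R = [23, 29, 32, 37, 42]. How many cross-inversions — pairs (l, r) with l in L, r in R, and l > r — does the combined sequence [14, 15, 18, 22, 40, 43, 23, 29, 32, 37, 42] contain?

Take each right-half value and tally the left-half values above it:
r = 23: 40, 43 → 2
r = 29: 40, 43 → 2
r = 32: 40, 43 → 2
r = 37: 40, 43 → 2
r = 42: 43 → 1
Cross-inversions: 2 + 2 + 2 + 2 + 1 = 9

9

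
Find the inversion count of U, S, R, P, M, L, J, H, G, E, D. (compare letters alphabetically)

Count, for each position, how many later elements it exceeds:
U: 10
S: 9
R: 8
P: 7
M: 6
L: 5
J: 4
H: 3
G: 2
E: 1
D: 0
Sum: 10 + 9 + 8 + 7 + 6 + 5 + 4 + 3 + 2 + 1 + 0 = 55

55 inversions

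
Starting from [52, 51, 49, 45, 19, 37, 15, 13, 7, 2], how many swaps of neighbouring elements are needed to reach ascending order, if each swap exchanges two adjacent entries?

The minimum number of adjacent swaps to sort an array equals its inversion count, since every such swap removes exactly one inversion.
Count inversions — for each element, later elements that are smaller:
52: 51, 49, 45, 19, 37, 15, 13, 7, 2 → 9
51: 49, 45, 19, 37, 15, 13, 7, 2 → 8
49: 45, 19, 37, 15, 13, 7, 2 → 7
45: 19, 37, 15, 13, 7, 2 → 6
19: 15, 13, 7, 2 → 4
37: 15, 13, 7, 2 → 4
15: 13, 7, 2 → 3
13: 7, 2 → 2
7: 2 → 1
2: none → 0
Total inversions: 9 + 8 + 7 + 6 + 4 + 4 + 3 + 2 + 1 + 0 = 44

44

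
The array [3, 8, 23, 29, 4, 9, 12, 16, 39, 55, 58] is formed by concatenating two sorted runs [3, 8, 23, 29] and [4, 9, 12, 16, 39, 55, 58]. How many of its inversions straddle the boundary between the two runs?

9

Take each right-half value and tally the left-half values above it:
r = 4: 8, 23, 29 → 3
r = 9: 23, 29 → 2
r = 12: 23, 29 → 2
r = 16: 23, 29 → 2
r = 39: none → 0
r = 55: none → 0
r = 58: none → 0
Cross-inversions: 3 + 2 + 2 + 2 + 0 + 0 + 0 = 9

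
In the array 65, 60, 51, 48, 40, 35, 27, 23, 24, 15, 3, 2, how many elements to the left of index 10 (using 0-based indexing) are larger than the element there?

10 such elements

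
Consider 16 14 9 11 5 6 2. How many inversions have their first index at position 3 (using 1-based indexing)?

3 such elements

The element at index 3 is 9.
Elements after it: 11, 5, 6, 2
Those smaller than 9: 5, 6, 2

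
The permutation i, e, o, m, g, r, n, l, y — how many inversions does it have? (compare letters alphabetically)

11 out-of-order pairs

Sweep left to right; for each value list the smaller values that follow it:
i: 2
e: 0
o: 4
m: 2
g: 0
r: 2
n: 1
l: 0
y: 0
Sum: 2 + 0 + 4 + 2 + 0 + 2 + 1 + 0 + 0 = 11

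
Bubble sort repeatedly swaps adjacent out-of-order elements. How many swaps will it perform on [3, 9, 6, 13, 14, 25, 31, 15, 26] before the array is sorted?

4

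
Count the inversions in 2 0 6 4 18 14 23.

Sweep left to right; for each value list the smaller values that follow it:
2: 1
0: 0
6: 1
4: 0
18: 1
14: 0
23: 0
Sum: 1 + 0 + 1 + 0 + 1 + 0 + 0 = 3

3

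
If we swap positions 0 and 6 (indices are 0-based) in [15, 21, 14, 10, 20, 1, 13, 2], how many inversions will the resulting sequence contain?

18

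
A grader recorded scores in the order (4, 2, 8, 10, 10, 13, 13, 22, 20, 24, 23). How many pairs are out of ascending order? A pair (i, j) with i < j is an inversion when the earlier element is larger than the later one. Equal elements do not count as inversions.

Count, for each position, how many later elements it exceeds:
4 → 2 → 1
2 → none → 0
8 → none → 0
10 → none → 0
10 → none → 0
13 → none → 0
13 → none → 0
22 → 20 → 1
20 → none → 0
24 → 23 → 1
23 → none → 0
Sum: 1 + 0 + 0 + 0 + 0 + 0 + 0 + 1 + 0 + 1 + 0 = 3

3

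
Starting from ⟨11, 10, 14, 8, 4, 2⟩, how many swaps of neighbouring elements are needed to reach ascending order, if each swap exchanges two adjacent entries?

13 swaps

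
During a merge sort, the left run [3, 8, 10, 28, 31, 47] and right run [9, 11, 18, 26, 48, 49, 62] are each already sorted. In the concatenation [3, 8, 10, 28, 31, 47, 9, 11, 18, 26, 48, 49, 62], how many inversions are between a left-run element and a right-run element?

13

Take each right-half value and tally the left-half values above it:
r = 9: 10, 28, 31, 47 → 4
r = 11: 28, 31, 47 → 3
r = 18: 28, 31, 47 → 3
r = 26: 28, 31, 47 → 3
r = 48: none → 0
r = 49: none → 0
r = 62: none → 0
Cross-inversions: 4 + 3 + 3 + 3 + 0 + 0 + 0 = 13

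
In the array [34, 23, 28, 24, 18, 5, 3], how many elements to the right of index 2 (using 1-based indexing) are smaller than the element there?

3

The element at index 2 is 23.
Elements after it: 28, 24, 18, 5, 3
Those smaller than 23: 18, 5, 3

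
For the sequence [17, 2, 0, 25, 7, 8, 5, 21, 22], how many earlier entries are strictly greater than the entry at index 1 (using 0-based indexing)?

1 such element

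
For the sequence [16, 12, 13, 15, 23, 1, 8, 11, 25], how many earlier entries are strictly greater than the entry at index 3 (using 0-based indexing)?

1

The element at index 3 is 15.
Elements before it: 16, 12, 13
Those larger than 15: 16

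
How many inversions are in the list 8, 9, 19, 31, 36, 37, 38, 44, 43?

1 inversion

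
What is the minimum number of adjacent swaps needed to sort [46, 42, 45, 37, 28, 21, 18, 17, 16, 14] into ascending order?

Each adjacent swap fixes exactly one inversion, so the minimum swap count equals the number of inversions.
Count inversions — for each element, later elements that are smaller:
46: 42, 45, 37, 28, 21, 18, 17, 16, 14 → 9
42: 37, 28, 21, 18, 17, 16, 14 → 7
45: 37, 28, 21, 18, 17, 16, 14 → 7
37: 28, 21, 18, 17, 16, 14 → 6
28: 21, 18, 17, 16, 14 → 5
21: 18, 17, 16, 14 → 4
18: 17, 16, 14 → 3
17: 16, 14 → 2
16: 14 → 1
14: none → 0
Total inversions: 9 + 7 + 7 + 6 + 5 + 4 + 3 + 2 + 1 + 0 = 44

44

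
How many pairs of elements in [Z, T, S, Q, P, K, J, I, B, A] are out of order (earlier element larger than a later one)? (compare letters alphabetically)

45

Sweep left to right; for each value list the smaller values that follow it:
Z → T, S, Q, P, K, J, I, B, A → 9
T → S, Q, P, K, J, I, B, A → 8
S → Q, P, K, J, I, B, A → 7
Q → P, K, J, I, B, A → 6
P → K, J, I, B, A → 5
K → J, I, B, A → 4
J → I, B, A → 3
I → B, A → 2
B → A → 1
A → none → 0
Sum: 9 + 8 + 7 + 6 + 5 + 4 + 3 + 2 + 1 + 0 = 45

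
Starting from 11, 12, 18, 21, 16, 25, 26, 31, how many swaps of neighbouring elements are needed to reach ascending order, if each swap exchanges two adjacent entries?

2 adjacent swaps

Each adjacent swap fixes exactly one inversion, so the minimum swap count equals the number of inversions.
Count inversions — for each element, later elements that are smaller:
11: none → 0
12: none → 0
18: 16 → 1
21: 16 → 1
16: none → 0
25: none → 0
26: none → 0
31: none → 0
Total inversions: 0 + 0 + 1 + 1 + 0 + 0 + 0 + 0 = 2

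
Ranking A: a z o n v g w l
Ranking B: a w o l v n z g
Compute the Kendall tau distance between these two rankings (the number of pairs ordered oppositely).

Assign each item its position (1..8) in the first ordering, then rewrite the second ordering as that position sequence:
positions: a→1, z→2, o→3, n→4, v→5, g→6, w→7, l→8
second ordering as positions: [1, 7, 3, 8, 5, 4, 2, 6]
Discordant pairs = inversions in this position sequence.
1: 0
7: 3, 5, 4, 2, 6 → 5
3: 2 → 1
8: 5, 4, 2, 6 → 4
5: 4, 2 → 2
4: 2 → 1
2: 0
6: 0
Total: 0 + 5 + 1 + 4 + 2 + 1 + 0 + 0 = 13

13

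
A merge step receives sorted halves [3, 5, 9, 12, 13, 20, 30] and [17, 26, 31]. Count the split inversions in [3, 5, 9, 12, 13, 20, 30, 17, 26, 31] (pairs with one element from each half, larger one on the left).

3

For each element r of the right run, count left-run elements greater than r:
r = 17: 20, 30 → 2
r = 26: 30 → 1
r = 31: none → 0
Cross-inversions: 2 + 1 + 0 = 3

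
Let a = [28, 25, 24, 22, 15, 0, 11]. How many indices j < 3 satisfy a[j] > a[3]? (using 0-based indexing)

3 such elements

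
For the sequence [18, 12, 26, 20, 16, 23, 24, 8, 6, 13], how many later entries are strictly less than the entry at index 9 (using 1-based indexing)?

0 such elements

The element at index 9 is 6.
Elements after it: 13
None of them are smaller than 6.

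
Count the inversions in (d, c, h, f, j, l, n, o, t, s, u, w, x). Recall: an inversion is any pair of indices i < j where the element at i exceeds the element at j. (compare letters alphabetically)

For each element, count later entries that are smaller:
d: 1
c: 0
h: 1
f: 0
j: 0
l: 0
n: 0
o: 0
t: 1
s: 0
u: 0
w: 0
x: 0
Sum: 1 + 0 + 1 + 0 + 0 + 0 + 0 + 0 + 1 + 0 + 0 + 0 + 0 = 3

Inversions: 3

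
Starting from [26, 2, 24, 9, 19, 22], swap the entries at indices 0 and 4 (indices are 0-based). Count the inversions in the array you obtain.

Positions 0 and 4 hold 26 and 19; after swapping, the array is [19, 2, 24, 9, 26, 22].
Count, for each position, how many later elements it exceeds:
19: 2
2: 0
24: 2
9: 0
26: 1
22: 0
Sum: 2 + 0 + 2 + 0 + 1 + 0 = 5

5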